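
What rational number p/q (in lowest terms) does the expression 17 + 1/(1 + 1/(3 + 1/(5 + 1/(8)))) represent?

3055/172

Build up convergents one term at a time:
a_0 = 17: 17/1
a_1 = 1: 18/1
a_2 = 3: 71/4
a_3 = 5: 373/21
a_4 = 8: 3055/172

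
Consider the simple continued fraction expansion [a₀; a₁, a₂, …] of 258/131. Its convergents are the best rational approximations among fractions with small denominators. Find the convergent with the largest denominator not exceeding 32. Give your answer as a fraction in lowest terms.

63/32

a_0 = 1: 1/1  (≤ bound)
a_1 = 1: 2/1  (≤ bound)
a_2 = 31: 63/32  (≤ bound)
a_3 = 1: 65/33  (> 32, stop)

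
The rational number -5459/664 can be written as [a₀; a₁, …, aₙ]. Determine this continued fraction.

-5459 ÷ 664 → quotient -9, remainder 517
664 ÷ 517 → quotient 1, remainder 147
517 ÷ 147 → quotient 3, remainder 76
147 ÷ 76 → quotient 1, remainder 71
76 ÷ 71 → quotient 1, remainder 5
71 ÷ 5 → quotient 14, remainder 1
5 ÷ 1 → quotient 5, remainder 0

[-9; 1, 3, 1, 1, 14, 5]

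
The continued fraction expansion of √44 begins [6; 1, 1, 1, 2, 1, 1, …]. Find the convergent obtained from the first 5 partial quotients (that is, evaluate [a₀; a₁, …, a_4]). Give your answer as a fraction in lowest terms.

Work from the innermost term outward:
Start with 2.
1 + 1/(2/1) = 1 + 1/2 = 3/2
1 + 1/(3/2) = 1 + 2/3 = 5/3
1 + 1/(5/3) = 1 + 3/5 = 8/5
6 + 1/(8/5) = 6 + 5/8 = 53/8

53/8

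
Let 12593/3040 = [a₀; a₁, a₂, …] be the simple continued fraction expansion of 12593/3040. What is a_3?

9

12593 ÷ 3040 → quotient 4, remainder 433
3040 ÷ 433 → quotient 7, remainder 9
433 ÷ 9 → quotient 48, remainder 1
9 ÷ 1 → quotient 9, remainder 0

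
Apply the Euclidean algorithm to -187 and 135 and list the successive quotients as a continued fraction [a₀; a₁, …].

-187 ÷ 135 → quotient -2, remainder 83
135 ÷ 83 → quotient 1, remainder 52
83 ÷ 52 → quotient 1, remainder 31
52 ÷ 31 → quotient 1, remainder 21
31 ÷ 21 → quotient 1, remainder 10
21 ÷ 10 → quotient 2, remainder 1
10 ÷ 1 → quotient 10, remainder 0

[-2; 1, 1, 1, 1, 2, 10]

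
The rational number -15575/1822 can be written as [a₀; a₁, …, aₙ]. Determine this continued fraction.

Repeatedly divide and take the remainder:
⌊-15575/1822⌋ = -9, remainder 823
⌊1822/823⌋ = 2, remainder 176
⌊823/176⌋ = 4, remainder 119
⌊176/119⌋ = 1, remainder 57
⌊119/57⌋ = 2, remainder 5
⌊57/5⌋ = 11, remainder 2
⌊5/2⌋ = 2, remainder 1
⌊2/1⌋ = 2, remainder 0

[-9; 2, 4, 1, 2, 11, 2, 2]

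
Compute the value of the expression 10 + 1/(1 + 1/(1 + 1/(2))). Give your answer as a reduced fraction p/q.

Compute successive convergents:
a_0 = 10: 10/1
a_1 = 1: 11/1
a_2 = 1: 21/2
a_3 = 2: 53/5

53/5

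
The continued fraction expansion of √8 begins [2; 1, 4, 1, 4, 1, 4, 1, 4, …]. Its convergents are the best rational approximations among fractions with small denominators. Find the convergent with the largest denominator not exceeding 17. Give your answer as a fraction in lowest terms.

17/6

a_0 = 2: 2/1  (≤ bound)
a_1 = 1: 3/1  (≤ bound)
a_2 = 4: 14/5  (≤ bound)
a_3 = 1: 17/6  (≤ bound)
a_4 = 4: 82/29  (> 17, stop)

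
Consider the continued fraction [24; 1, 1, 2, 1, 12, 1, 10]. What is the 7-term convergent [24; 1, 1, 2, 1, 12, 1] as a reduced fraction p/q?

Start with 1.
12 + 1/(1/1) = 12 + 1/1 = 13/1
1 + 1/(13/1) = 1 + 1/13 = 14/13
2 + 1/(14/13) = 2 + 13/14 = 41/14
1 + 1/(41/14) = 1 + 14/41 = 55/41
1 + 1/(55/41) = 1 + 41/55 = 96/55
24 + 1/(96/55) = 24 + 55/96 = 2359/96

2359/96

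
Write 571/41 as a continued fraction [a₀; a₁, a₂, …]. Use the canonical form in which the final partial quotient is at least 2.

[13; 1, 12, 1, 2]

Run the Euclidean algorithm, recording each quotient:
571 ÷ 41 → quotient 13, remainder 38
41 ÷ 38 → quotient 1, remainder 3
38 ÷ 3 → quotient 12, remainder 2
3 ÷ 2 → quotient 1, remainder 1
2 ÷ 1 → quotient 2, remainder 0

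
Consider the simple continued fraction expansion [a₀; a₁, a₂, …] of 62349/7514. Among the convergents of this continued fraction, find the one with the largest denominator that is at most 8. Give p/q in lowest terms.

58/7

List convergents until the denominator exceeds the bound:
a_0 = 8: 8/1  (≤ bound)
a_1 = 3: 25/3  (≤ bound)
a_2 = 2: 58/7  (≤ bound)
a_3 = 1: 83/10  (> 8, stop)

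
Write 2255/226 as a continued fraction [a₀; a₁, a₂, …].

[9; 1, 44, 5]

2255 ÷ 226 → quotient 9, remainder 221
226 ÷ 221 → quotient 1, remainder 5
221 ÷ 5 → quotient 44, remainder 1
5 ÷ 1 → quotient 5, remainder 0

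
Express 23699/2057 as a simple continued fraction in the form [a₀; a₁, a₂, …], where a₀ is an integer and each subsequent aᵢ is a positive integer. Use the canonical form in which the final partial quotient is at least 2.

[11; 1, 1, 11, 3, 9, 3]

23699 ÷ 2057 → quotient 11, remainder 1072
2057 ÷ 1072 → quotient 1, remainder 985
1072 ÷ 985 → quotient 1, remainder 87
985 ÷ 87 → quotient 11, remainder 28
87 ÷ 28 → quotient 3, remainder 3
28 ÷ 3 → quotient 9, remainder 1
3 ÷ 1 → quotient 3, remainder 0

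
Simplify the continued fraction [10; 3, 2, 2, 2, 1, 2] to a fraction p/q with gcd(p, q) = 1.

1616/157

Compute successive convergents:
a_0 = 10: 10/1
a_1 = 3: 31/3
a_2 = 2: 72/7
a_3 = 2: 175/17
a_4 = 2: 422/41
a_5 = 1: 597/58
a_6 = 2: 1616/157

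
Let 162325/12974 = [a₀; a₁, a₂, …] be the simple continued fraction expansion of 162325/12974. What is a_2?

162325 = 12·12974 + 6637, so a_0 = 12
12974 = 1·6637 + 6337, so a_1 = 1
6637 = 1·6337 + 300, so a_2 = 1

1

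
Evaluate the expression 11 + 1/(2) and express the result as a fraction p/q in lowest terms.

Work from the innermost term outward:
Start with 2.
11 + 1/(2/1) = 11 + 1/2 = 23/2

23/2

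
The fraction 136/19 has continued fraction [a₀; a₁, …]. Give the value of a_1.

Repeatedly divide and take the remainder:
136 ÷ 19 → quotient 7, remainder 3
19 ÷ 3 → quotient 6, remainder 1

6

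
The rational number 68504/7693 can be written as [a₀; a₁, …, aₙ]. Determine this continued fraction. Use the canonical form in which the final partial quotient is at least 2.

68504 = 8·7693 + 6960, so a_0 = 8
7693 = 1·6960 + 733, so a_1 = 1
6960 = 9·733 + 363, so a_2 = 9
733 = 2·363 + 7, so a_3 = 2
363 = 51·7 + 6, so a_4 = 51
7 = 1·6 + 1, so a_5 = 1
6 = 6·1 + 0, so a_6 = 6

[8; 1, 9, 2, 51, 1, 6]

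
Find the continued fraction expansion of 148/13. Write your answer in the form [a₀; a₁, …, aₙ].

148 = 11·13 + 5, so a_0 = 11
13 = 2·5 + 3, so a_1 = 2
5 = 1·3 + 2, so a_2 = 1
3 = 1·2 + 1, so a_3 = 1
2 = 2·1 + 0, so a_4 = 2

[11; 2, 1, 1, 2]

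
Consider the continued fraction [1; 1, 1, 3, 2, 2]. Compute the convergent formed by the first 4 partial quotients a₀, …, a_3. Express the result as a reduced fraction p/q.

Build up convergents one term at a time:
a_0 = 1: 1/1
a_1 = 1: 2/1
a_2 = 1: 3/2
a_3 = 3: 11/7

11/7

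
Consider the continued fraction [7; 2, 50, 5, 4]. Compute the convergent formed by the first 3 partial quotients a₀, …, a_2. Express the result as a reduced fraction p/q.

a_0 = 7: 7/1
a_1 = 2: 15/2
a_2 = 50: 757/101

757/101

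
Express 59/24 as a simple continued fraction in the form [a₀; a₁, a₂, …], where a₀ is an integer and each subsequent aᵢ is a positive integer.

[2; 2, 5, 2]

Run the Euclidean algorithm, recording each quotient:
59 ÷ 24 → quotient 2, remainder 11
24 ÷ 11 → quotient 2, remainder 2
11 ÷ 2 → quotient 5, remainder 1
2 ÷ 1 → quotient 2, remainder 0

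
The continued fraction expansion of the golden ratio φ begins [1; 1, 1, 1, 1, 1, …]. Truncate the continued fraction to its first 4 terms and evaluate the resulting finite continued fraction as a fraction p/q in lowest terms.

5/3

Starting at the tail and folding back:
Start with 1.
1 + 1/(1/1) = 1 + 1/1 = 2/1
1 + 1/(2/1) = 1 + 1/2 = 3/2
1 + 1/(3/2) = 1 + 2/3 = 5/3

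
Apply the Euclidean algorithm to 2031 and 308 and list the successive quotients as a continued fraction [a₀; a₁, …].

Run the Euclidean algorithm, recording each quotient:
⌊2031/308⌋ = 6, remainder 183
⌊308/183⌋ = 1, remainder 125
⌊183/125⌋ = 1, remainder 58
⌊125/58⌋ = 2, remainder 9
⌊58/9⌋ = 6, remainder 4
⌊9/4⌋ = 2, remainder 1
⌊4/1⌋ = 4, remainder 0

[6; 1, 1, 2, 6, 2, 4]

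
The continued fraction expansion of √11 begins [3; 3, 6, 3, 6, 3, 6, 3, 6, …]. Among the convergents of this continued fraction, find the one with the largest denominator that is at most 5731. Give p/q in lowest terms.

3970/1197

List convergents until the denominator exceeds the bound:
a_0 = 3: 3/1  (≤ bound)
a_1 = 3: 10/3  (≤ bound)
a_2 = 6: 63/19  (≤ bound)
a_3 = 3: 199/60  (≤ bound)
a_4 = 6: 1257/379  (≤ bound)
a_5 = 3: 3970/1197  (≤ bound)
a_6 = 6: 25077/7561  (> 5731, stop)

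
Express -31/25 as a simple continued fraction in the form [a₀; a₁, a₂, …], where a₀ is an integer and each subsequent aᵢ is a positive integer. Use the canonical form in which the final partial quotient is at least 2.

[-2; 1, 3, 6]

Run the Euclidean algorithm, recording each quotient:
-31 ÷ 25 → quotient -2, remainder 19
25 ÷ 19 → quotient 1, remainder 6
19 ÷ 6 → quotient 3, remainder 1
6 ÷ 1 → quotient 6, remainder 0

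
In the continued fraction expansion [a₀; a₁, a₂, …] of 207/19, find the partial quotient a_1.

207 ÷ 19 → quotient 10, remainder 17
19 ÷ 17 → quotient 1, remainder 2

1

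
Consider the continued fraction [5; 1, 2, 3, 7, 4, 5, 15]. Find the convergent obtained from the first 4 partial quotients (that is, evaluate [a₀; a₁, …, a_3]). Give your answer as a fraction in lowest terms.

57/10

Collapse the nested fraction from the inside out:
Start with 3.
2 + 1/(3/1) = 2 + 1/3 = 7/3
1 + 1/(7/3) = 1 + 3/7 = 10/7
5 + 1/(10/7) = 5 + 7/10 = 57/10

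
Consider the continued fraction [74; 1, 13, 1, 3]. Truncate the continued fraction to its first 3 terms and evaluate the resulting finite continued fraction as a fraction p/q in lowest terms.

1049/14

Start with 13.
1 + 1/(13/1) = 1 + 1/13 = 14/13
74 + 1/(14/13) = 74 + 13/14 = 1049/14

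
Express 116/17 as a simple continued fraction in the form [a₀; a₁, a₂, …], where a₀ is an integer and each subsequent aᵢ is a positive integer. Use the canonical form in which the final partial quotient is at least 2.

116 = 6·17 + 14, so a_0 = 6
17 = 1·14 + 3, so a_1 = 1
14 = 4·3 + 2, so a_2 = 4
3 = 1·2 + 1, so a_3 = 1
2 = 2·1 + 0, so a_4 = 2

[6; 1, 4, 1, 2]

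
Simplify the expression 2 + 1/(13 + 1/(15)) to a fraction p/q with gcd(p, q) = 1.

Start with 15.
13 + 1/(15/1) = 13 + 1/15 = 196/15
2 + 1/(196/15) = 2 + 15/196 = 407/196

407/196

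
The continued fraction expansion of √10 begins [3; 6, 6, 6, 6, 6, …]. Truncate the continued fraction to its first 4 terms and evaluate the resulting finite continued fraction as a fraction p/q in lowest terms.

721/228

Compute successive convergents:
a_0 = 3: 3/1
a_1 = 6: 19/6
a_2 = 6: 117/37
a_3 = 6: 721/228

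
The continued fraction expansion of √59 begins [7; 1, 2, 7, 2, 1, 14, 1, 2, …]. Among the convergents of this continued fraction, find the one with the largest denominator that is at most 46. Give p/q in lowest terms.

a_0 = 7: 7/1  (≤ bound)
a_1 = 1: 8/1  (≤ bound)
a_2 = 2: 23/3  (≤ bound)
a_3 = 7: 169/22  (≤ bound)
a_4 = 2: 361/47  (> 46, stop)

169/22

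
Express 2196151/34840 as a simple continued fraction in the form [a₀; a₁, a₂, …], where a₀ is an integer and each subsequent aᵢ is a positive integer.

[63; 28, 3, 3, 4, 3, 1, 6]

2196151 ÷ 34840 → quotient 63, remainder 1231
34840 ÷ 1231 → quotient 28, remainder 372
1231 ÷ 372 → quotient 3, remainder 115
372 ÷ 115 → quotient 3, remainder 27
115 ÷ 27 → quotient 4, remainder 7
27 ÷ 7 → quotient 3, remainder 6
7 ÷ 6 → quotient 1, remainder 1
6 ÷ 1 → quotient 6, remainder 0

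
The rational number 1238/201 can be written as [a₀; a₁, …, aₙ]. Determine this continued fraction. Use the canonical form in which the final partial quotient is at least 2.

1238 = 6·201 + 32, so a_0 = 6
201 = 6·32 + 9, so a_1 = 6
32 = 3·9 + 5, so a_2 = 3
9 = 1·5 + 4, so a_3 = 1
5 = 1·4 + 1, so a_4 = 1
4 = 4·1 + 0, so a_5 = 4

[6; 6, 3, 1, 1, 4]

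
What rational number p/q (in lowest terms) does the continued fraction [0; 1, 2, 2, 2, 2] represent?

29/41

Start with 2.
2 + 1/(2/1) = 2 + 1/2 = 5/2
2 + 1/(5/2) = 2 + 2/5 = 12/5
2 + 1/(12/5) = 2 + 5/12 = 29/12
1 + 1/(29/12) = 1 + 12/29 = 41/29
0 + 1/(41/29) = 0 + 29/41 = 29/41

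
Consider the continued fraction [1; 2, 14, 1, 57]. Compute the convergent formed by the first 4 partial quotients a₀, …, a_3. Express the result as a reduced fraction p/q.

46/31

Work from the innermost term outward:
Start with 1.
14 + 1/(1/1) = 14 + 1/1 = 15/1
2 + 1/(15/1) = 2 + 1/15 = 31/15
1 + 1/(31/15) = 1 + 15/31 = 46/31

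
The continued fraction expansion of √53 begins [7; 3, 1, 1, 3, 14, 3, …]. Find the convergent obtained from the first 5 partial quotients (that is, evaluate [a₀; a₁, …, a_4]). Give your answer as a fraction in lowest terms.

182/25

Work from the innermost term outward:
Start with 3.
1 + 1/(3/1) = 1 + 1/3 = 4/3
1 + 1/(4/3) = 1 + 3/4 = 7/4
3 + 1/(7/4) = 3 + 4/7 = 25/7
7 + 1/(25/7) = 7 + 7/25 = 182/25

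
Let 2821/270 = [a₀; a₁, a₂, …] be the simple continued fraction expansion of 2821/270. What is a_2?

4

2821 = 10·270 + 121, so a_0 = 10
270 = 2·121 + 28, so a_1 = 2
121 = 4·28 + 9, so a_2 = 4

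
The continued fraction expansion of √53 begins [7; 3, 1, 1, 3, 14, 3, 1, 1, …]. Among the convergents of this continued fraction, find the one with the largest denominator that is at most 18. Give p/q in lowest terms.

List convergents until the denominator exceeds the bound:
a_0 = 7: 7/1  (≤ bound)
a_1 = 3: 22/3  (≤ bound)
a_2 = 1: 29/4  (≤ bound)
a_3 = 1: 51/7  (≤ bound)
a_4 = 3: 182/25  (> 18, stop)

51/7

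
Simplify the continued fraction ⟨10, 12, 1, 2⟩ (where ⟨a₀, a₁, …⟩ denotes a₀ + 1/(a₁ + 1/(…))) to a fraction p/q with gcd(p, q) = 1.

Collapse the nested fraction from the inside out:
Start with 2.
1 + 1/(2/1) = 1 + 1/2 = 3/2
12 + 1/(3/2) = 12 + 2/3 = 38/3
10 + 1/(38/3) = 10 + 3/38 = 383/38

383/38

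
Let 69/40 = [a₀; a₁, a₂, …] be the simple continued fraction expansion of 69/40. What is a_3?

⌊69/40⌋ = 1, remainder 29
⌊40/29⌋ = 1, remainder 11
⌊29/11⌋ = 2, remainder 7
⌊11/7⌋ = 1, remainder 4

1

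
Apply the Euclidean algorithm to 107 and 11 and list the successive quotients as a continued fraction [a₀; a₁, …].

⌊107/11⌋ = 9, remainder 8
⌊11/8⌋ = 1, remainder 3
⌊8/3⌋ = 2, remainder 2
⌊3/2⌋ = 1, remainder 1
⌊2/1⌋ = 2, remainder 0

[9; 1, 2, 1, 2]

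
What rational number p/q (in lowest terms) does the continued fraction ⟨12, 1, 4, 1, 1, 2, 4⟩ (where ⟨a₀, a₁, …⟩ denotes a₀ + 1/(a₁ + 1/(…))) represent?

1577/123

Starting at the tail and folding back:
Start with 4.
2 + 1/(4/1) = 2 + 1/4 = 9/4
1 + 1/(9/4) = 1 + 4/9 = 13/9
1 + 1/(13/9) = 1 + 9/13 = 22/13
4 + 1/(22/13) = 4 + 13/22 = 101/22
1 + 1/(101/22) = 1 + 22/101 = 123/101
12 + 1/(123/101) = 12 + 101/123 = 1577/123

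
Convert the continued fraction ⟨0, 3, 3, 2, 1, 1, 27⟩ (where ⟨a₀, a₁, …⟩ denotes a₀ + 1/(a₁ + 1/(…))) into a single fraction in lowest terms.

469/1545

Start with 27.
1 + 1/(27/1) = 1 + 1/27 = 28/27
1 + 1/(28/27) = 1 + 27/28 = 55/28
2 + 1/(55/28) = 2 + 28/55 = 138/55
3 + 1/(138/55) = 3 + 55/138 = 469/138
3 + 1/(469/138) = 3 + 138/469 = 1545/469
0 + 1/(1545/469) = 0 + 469/1545 = 469/1545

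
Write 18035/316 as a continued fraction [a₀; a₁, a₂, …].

[57; 13, 1, 2, 1, 5]

Run the Euclidean algorithm, recording each quotient:
18035 ÷ 316 → quotient 57, remainder 23
316 ÷ 23 → quotient 13, remainder 17
23 ÷ 17 → quotient 1, remainder 6
17 ÷ 6 → quotient 2, remainder 5
6 ÷ 5 → quotient 1, remainder 1
5 ÷ 1 → quotient 5, remainder 0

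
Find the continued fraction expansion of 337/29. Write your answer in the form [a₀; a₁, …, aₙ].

337 ÷ 29 → quotient 11, remainder 18
29 ÷ 18 → quotient 1, remainder 11
18 ÷ 11 → quotient 1, remainder 7
11 ÷ 7 → quotient 1, remainder 4
7 ÷ 4 → quotient 1, remainder 3
4 ÷ 3 → quotient 1, remainder 1
3 ÷ 1 → quotient 3, remainder 0

[11; 1, 1, 1, 1, 1, 3]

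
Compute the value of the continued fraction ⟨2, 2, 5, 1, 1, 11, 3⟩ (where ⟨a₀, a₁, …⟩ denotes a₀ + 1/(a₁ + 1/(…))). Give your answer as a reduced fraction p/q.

Compute successive convergents:
a_0 = 2: 2/1
a_1 = 2: 5/2
a_2 = 5: 27/11
a_3 = 1: 32/13
a_4 = 1: 59/24
a_5 = 11: 681/277
a_6 = 3: 2102/855

2102/855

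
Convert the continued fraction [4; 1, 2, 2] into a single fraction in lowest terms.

a_0 = 4: 4/1
a_1 = 1: 5/1
a_2 = 2: 14/3
a_3 = 2: 33/7

33/7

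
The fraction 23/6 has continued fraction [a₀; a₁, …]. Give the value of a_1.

⌊23/6⌋ = 3, remainder 5
⌊6/5⌋ = 1, remainder 1

1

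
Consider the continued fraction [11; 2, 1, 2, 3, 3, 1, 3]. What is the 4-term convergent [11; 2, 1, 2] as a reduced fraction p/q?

91/8

Starting at the tail and folding back:
Start with 2.
1 + 1/(2/1) = 1 + 1/2 = 3/2
2 + 1/(3/2) = 2 + 2/3 = 8/3
11 + 1/(8/3) = 11 + 3/8 = 91/8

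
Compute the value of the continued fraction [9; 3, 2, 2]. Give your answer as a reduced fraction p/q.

a_0 = 9: 9/1
a_1 = 3: 28/3
a_2 = 2: 65/7
a_3 = 2: 158/17

158/17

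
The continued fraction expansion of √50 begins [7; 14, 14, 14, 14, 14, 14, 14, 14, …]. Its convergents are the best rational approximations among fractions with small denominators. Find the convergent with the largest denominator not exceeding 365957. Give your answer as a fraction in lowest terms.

275807/39005

a_0 = 7: 7/1  (≤ bound)
a_1 = 14: 99/14  (≤ bound)
a_2 = 14: 1393/197  (≤ bound)
a_3 = 14: 19601/2772  (≤ bound)
a_4 = 14: 275807/39005  (≤ bound)
a_5 = 14: 3880899/548842  (> 365957, stop)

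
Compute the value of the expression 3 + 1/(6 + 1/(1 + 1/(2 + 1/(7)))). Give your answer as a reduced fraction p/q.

463/147

Start with 7.
2 + 1/(7/1) = 2 + 1/7 = 15/7
1 + 1/(15/7) = 1 + 7/15 = 22/15
6 + 1/(22/15) = 6 + 15/22 = 147/22
3 + 1/(147/22) = 3 + 22/147 = 463/147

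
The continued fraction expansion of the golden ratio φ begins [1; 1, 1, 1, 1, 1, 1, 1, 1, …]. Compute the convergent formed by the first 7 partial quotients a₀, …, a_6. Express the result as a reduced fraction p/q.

21/13

Compute successive convergents:
a_0 = 1: 1/1
a_1 = 1: 2/1
a_2 = 1: 3/2
a_3 = 1: 5/3
a_4 = 1: 8/5
a_5 = 1: 13/8
a_6 = 1: 21/13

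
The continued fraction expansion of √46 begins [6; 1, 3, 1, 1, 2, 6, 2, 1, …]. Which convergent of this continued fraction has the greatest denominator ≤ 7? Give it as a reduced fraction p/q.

a_0 = 6: 6/1  (≤ bound)
a_1 = 1: 7/1  (≤ bound)
a_2 = 3: 27/4  (≤ bound)
a_3 = 1: 34/5  (≤ bound)
a_4 = 1: 61/9  (> 7, stop)

34/5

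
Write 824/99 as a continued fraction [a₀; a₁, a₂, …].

[8; 3, 10, 1, 2]

Repeatedly divide and take the remainder:
⌊824/99⌋ = 8, remainder 32
⌊99/32⌋ = 3, remainder 3
⌊32/3⌋ = 10, remainder 2
⌊3/2⌋ = 1, remainder 1
⌊2/1⌋ = 2, remainder 0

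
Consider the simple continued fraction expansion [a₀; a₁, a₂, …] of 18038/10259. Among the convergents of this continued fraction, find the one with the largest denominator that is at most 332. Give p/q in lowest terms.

160/91

List convergents until the denominator exceeds the bound:
a_0 = 1: 1/1  (≤ bound)
a_1 = 1: 2/1  (≤ bound)
a_2 = 3: 7/4  (≤ bound)
a_3 = 7: 51/29  (≤ bound)
a_4 = 3: 160/91  (≤ bound)
a_5 = 5: 851/484  (> 332, stop)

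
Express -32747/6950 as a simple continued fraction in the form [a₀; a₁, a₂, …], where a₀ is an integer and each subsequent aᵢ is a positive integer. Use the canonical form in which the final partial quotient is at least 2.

[-5; 3, 2, 7, 1, 3, 2, 13]

-32747 = -5·6950 + 2003, so a_0 = -5
6950 = 3·2003 + 941, so a_1 = 3
2003 = 2·941 + 121, so a_2 = 2
941 = 7·121 + 94, so a_3 = 7
121 = 1·94 + 27, so a_4 = 1
94 = 3·27 + 13, so a_5 = 3
27 = 2·13 + 1, so a_6 = 2
13 = 13·1 + 0, so a_7 = 13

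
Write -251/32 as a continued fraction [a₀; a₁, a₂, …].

-251 ÷ 32 → quotient -8, remainder 5
32 ÷ 5 → quotient 6, remainder 2
5 ÷ 2 → quotient 2, remainder 1
2 ÷ 1 → quotient 2, remainder 0

[-8; 6, 2, 2]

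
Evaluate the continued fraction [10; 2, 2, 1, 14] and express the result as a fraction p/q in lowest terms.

Starting at the tail and folding back:
Start with 14.
1 + 1/(14/1) = 1 + 1/14 = 15/14
2 + 1/(15/14) = 2 + 14/15 = 44/15
2 + 1/(44/15) = 2 + 15/44 = 103/44
10 + 1/(103/44) = 10 + 44/103 = 1074/103

1074/103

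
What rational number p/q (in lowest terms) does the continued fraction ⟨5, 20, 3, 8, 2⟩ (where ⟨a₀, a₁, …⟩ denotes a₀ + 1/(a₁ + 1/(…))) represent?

Start with 2.
8 + 1/(2/1) = 8 + 1/2 = 17/2
3 + 1/(17/2) = 3 + 2/17 = 53/17
20 + 1/(53/17) = 20 + 17/53 = 1077/53
5 + 1/(1077/53) = 5 + 53/1077 = 5438/1077

5438/1077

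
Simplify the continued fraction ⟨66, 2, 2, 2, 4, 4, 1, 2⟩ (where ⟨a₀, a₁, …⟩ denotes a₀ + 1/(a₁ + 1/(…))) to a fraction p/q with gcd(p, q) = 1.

a_0 = 66: 66/1
a_1 = 2: 133/2
a_2 = 2: 332/5
a_3 = 2: 797/12
a_4 = 4: 3520/53
a_5 = 4: 14877/224
a_6 = 1: 18397/277
a_7 = 2: 51671/778

51671/778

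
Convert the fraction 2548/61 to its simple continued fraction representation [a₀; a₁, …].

2548 ÷ 61 → quotient 41, remainder 47
61 ÷ 47 → quotient 1, remainder 14
47 ÷ 14 → quotient 3, remainder 5
14 ÷ 5 → quotient 2, remainder 4
5 ÷ 4 → quotient 1, remainder 1
4 ÷ 1 → quotient 4, remainder 0

[41; 1, 3, 2, 1, 4]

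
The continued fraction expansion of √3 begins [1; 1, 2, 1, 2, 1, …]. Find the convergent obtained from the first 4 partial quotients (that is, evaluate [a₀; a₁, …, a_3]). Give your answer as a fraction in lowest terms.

7/4

Build up convergents one term at a time:
a_0 = 1: 1/1
a_1 = 1: 2/1
a_2 = 2: 5/3
a_3 = 1: 7/4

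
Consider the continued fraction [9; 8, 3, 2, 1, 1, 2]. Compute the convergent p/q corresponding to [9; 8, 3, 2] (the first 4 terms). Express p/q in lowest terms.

Start with 2.
3 + 1/(2/1) = 3 + 1/2 = 7/2
8 + 1/(7/2) = 8 + 2/7 = 58/7
9 + 1/(58/7) = 9 + 7/58 = 529/58

529/58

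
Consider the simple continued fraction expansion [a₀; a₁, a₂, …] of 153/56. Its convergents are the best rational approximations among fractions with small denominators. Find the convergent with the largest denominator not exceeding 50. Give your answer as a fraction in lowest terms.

a_0 = 2: 2/1  (≤ bound)
a_1 = 1: 3/1  (≤ bound)
a_2 = 2: 8/3  (≤ bound)
a_3 = 1: 11/4  (≤ bound)
a_4 = 2: 30/11  (≤ bound)
a_5 = 1: 41/15  (≤ bound)
a_6 = 3: 153/56  (> 50, stop)

41/15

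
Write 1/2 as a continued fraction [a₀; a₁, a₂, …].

Apply division with remainder until the remainder is 0:
1 ÷ 2 → quotient 0, remainder 1
2 ÷ 1 → quotient 2, remainder 0

[0; 2]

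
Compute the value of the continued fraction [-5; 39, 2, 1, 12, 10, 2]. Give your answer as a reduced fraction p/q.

Start with 2.
10 + 1/(2/1) = 10 + 1/2 = 21/2
12 + 1/(21/2) = 12 + 2/21 = 254/21
1 + 1/(254/21) = 1 + 21/254 = 275/254
2 + 1/(275/254) = 2 + 254/275 = 804/275
39 + 1/(804/275) = 39 + 275/804 = 31631/804
-5 + 1/(31631/804) = -5 + 804/31631 = -157351/31631

-157351/31631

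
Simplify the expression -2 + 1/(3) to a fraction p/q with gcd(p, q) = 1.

Start with 3.
-2 + 1/(3/1) = -2 + 1/3 = -5/3

-5/3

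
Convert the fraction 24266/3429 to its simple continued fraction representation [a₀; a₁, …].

[7; 13, 26, 3, 3]

24266 = 7·3429 + 263, so a_0 = 7
3429 = 13·263 + 10, so a_1 = 13
263 = 26·10 + 3, so a_2 = 26
10 = 3·3 + 1, so a_3 = 3
3 = 3·1 + 0, so a_4 = 3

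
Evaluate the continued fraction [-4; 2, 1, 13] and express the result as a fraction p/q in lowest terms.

Starting at the tail and folding back:
Start with 13.
1 + 1/(13/1) = 1 + 1/13 = 14/13
2 + 1/(14/13) = 2 + 13/14 = 41/14
-4 + 1/(41/14) = -4 + 14/41 = -150/41

-150/41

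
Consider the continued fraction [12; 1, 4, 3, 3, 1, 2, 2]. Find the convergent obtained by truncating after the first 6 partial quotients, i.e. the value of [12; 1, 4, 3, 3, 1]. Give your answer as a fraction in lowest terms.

Start with 1.
3 + 1/(1/1) = 3 + 1/1 = 4/1
3 + 1/(4/1) = 3 + 1/4 = 13/4
4 + 1/(13/4) = 4 + 4/13 = 56/13
1 + 1/(56/13) = 1 + 13/56 = 69/56
12 + 1/(69/56) = 12 + 56/69 = 884/69

884/69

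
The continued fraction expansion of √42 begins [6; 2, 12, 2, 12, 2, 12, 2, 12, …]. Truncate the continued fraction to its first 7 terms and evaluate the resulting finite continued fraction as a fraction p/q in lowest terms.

Start with 12.
2 + 1/(12/1) = 2 + 1/12 = 25/12
12 + 1/(25/12) = 12 + 12/25 = 312/25
2 + 1/(312/25) = 2 + 25/312 = 649/312
12 + 1/(649/312) = 12 + 312/649 = 8100/649
2 + 1/(8100/649) = 2 + 649/8100 = 16849/8100
6 + 1/(16849/8100) = 6 + 8100/16849 = 109194/16849

109194/16849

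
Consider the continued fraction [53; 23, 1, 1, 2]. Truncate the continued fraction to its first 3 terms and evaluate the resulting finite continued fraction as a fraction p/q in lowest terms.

1273/24

Use the convergent recurrence hₖ = aₖ·hₖ₋₁ + hₖ₋₂ (and likewise for the denominators kₖ):
a_0 = 53: 53/1
a_1 = 23: 1220/23
a_2 = 1: 1273/24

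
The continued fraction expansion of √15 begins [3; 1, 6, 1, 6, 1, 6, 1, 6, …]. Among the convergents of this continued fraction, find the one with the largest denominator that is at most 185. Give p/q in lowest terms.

244/63

a_0 = 3: 3/1  (≤ bound)
a_1 = 1: 4/1  (≤ bound)
a_2 = 6: 27/7  (≤ bound)
a_3 = 1: 31/8  (≤ bound)
a_4 = 6: 213/55  (≤ bound)
a_5 = 1: 244/63  (≤ bound)
a_6 = 6: 1677/433  (> 185, stop)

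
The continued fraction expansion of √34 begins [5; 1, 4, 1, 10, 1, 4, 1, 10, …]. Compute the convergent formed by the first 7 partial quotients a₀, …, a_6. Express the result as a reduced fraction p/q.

2035/349

Start with 4.
1 + 1/(4/1) = 1 + 1/4 = 5/4
10 + 1/(5/4) = 10 + 4/5 = 54/5
1 + 1/(54/5) = 1 + 5/54 = 59/54
4 + 1/(59/54) = 4 + 54/59 = 290/59
1 + 1/(290/59) = 1 + 59/290 = 349/290
5 + 1/(349/290) = 5 + 290/349 = 2035/349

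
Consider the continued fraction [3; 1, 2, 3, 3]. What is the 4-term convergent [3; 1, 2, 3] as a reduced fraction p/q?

37/10

a_0 = 3: 3/1
a_1 = 1: 4/1
a_2 = 2: 11/3
a_3 = 3: 37/10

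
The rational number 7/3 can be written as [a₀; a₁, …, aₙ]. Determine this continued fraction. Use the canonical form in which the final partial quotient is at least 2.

7 ÷ 3 → quotient 2, remainder 1
3 ÷ 1 → quotient 3, remainder 0

[2; 3]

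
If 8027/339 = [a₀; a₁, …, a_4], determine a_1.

1

⌊8027/339⌋ = 23, remainder 230
⌊339/230⌋ = 1, remainder 109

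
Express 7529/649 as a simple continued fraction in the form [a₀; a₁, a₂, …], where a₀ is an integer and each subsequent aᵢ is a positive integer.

[11; 1, 1, 1, 1, 42, 1, 2]

Repeatedly divide and take the remainder:
7529 ÷ 649 → quotient 11, remainder 390
649 ÷ 390 → quotient 1, remainder 259
390 ÷ 259 → quotient 1, remainder 131
259 ÷ 131 → quotient 1, remainder 128
131 ÷ 128 → quotient 1, remainder 3
128 ÷ 3 → quotient 42, remainder 2
3 ÷ 2 → quotient 1, remainder 1
2 ÷ 1 → quotient 2, remainder 0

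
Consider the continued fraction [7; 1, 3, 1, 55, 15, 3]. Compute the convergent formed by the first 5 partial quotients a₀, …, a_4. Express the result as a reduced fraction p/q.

Compute successive convergents:
a_0 = 7: 7/1
a_1 = 1: 8/1
a_2 = 3: 31/4
a_3 = 1: 39/5
a_4 = 55: 2176/279

2176/279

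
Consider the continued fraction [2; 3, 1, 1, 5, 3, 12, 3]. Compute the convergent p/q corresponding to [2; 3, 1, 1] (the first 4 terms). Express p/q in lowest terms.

16/7

a_0 = 2: 2/1
a_1 = 3: 7/3
a_2 = 1: 9/4
a_3 = 1: 16/7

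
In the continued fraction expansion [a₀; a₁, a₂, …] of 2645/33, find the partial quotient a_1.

6

2645 ÷ 33 → quotient 80, remainder 5
33 ÷ 5 → quotient 6, remainder 3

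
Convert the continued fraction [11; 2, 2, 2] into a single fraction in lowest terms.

Build up convergents one term at a time:
a_0 = 11: 11/1
a_1 = 2: 23/2
a_2 = 2: 57/5
a_3 = 2: 137/12

137/12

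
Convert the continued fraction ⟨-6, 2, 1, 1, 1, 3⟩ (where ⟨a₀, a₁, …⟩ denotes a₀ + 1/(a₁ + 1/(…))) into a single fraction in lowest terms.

-163/29

a_0 = -6: -6/1
a_1 = 2: -11/2
a_2 = 1: -17/3
a_3 = 1: -28/5
a_4 = 1: -45/8
a_5 = 3: -163/29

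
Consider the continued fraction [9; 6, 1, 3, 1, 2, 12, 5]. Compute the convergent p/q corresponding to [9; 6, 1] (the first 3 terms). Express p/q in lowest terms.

Collapse the nested fraction from the inside out:
Start with 1.
6 + 1/(1/1) = 6 + 1/1 = 7/1
9 + 1/(7/1) = 9 + 1/7 = 64/7

64/7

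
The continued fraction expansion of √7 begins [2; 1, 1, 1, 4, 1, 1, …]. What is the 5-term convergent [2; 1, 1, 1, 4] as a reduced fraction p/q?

Starting at the tail and folding back:
Start with 4.
1 + 1/(4/1) = 1 + 1/4 = 5/4
1 + 1/(5/4) = 1 + 4/5 = 9/5
1 + 1/(9/5) = 1 + 5/9 = 14/9
2 + 1/(14/9) = 2 + 9/14 = 37/14

37/14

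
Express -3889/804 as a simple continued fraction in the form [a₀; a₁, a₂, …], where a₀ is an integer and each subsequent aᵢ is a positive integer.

[-5; 6, 7, 3, 1, 1, 2]

Repeatedly divide and take the remainder:
-3889 = -5·804 + 131, so a_0 = -5
804 = 6·131 + 18, so a_1 = 6
131 = 7·18 + 5, so a_2 = 7
18 = 3·5 + 3, so a_3 = 3
5 = 1·3 + 2, so a_4 = 1
3 = 1·2 + 1, so a_5 = 1
2 = 2·1 + 0, so a_6 = 2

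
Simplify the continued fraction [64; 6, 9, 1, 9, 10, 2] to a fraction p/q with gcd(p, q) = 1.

Work from the innermost term outward:
Start with 2.
10 + 1/(2/1) = 10 + 1/2 = 21/2
9 + 1/(21/2) = 9 + 2/21 = 191/21
1 + 1/(191/21) = 1 + 21/191 = 212/191
9 + 1/(212/191) = 9 + 191/212 = 2099/212
6 + 1/(2099/212) = 6 + 212/2099 = 12806/2099
64 + 1/(12806/2099) = 64 + 2099/12806 = 821683/12806

821683/12806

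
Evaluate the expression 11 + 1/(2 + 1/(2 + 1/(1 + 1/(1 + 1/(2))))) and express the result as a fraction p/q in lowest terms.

354/31

Start with 2.
1 + 1/(2/1) = 1 + 1/2 = 3/2
1 + 1/(3/2) = 1 + 2/3 = 5/3
2 + 1/(5/3) = 2 + 3/5 = 13/5
2 + 1/(13/5) = 2 + 5/13 = 31/13
11 + 1/(31/13) = 11 + 13/31 = 354/31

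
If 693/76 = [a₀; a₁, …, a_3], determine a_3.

4

Apply division with remainder until the remainder is 0:
693 = 9·76 + 9, so a_0 = 9
76 = 8·9 + 4, so a_1 = 8
9 = 2·4 + 1, so a_2 = 2
4 = 4·1 + 0, so a_3 = 4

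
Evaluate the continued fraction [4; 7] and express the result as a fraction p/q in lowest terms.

29/7

Start with 7.
4 + 1/(7/1) = 4 + 1/7 = 29/7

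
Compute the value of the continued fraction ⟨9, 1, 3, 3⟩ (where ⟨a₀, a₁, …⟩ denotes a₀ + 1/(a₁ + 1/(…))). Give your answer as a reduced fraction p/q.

Starting at the tail and folding back:
Start with 3.
3 + 1/(3/1) = 3 + 1/3 = 10/3
1 + 1/(10/3) = 1 + 3/10 = 13/10
9 + 1/(13/10) = 9 + 10/13 = 127/13

127/13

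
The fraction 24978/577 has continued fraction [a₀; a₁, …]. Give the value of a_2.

2

24978 ÷ 577 → quotient 43, remainder 167
577 ÷ 167 → quotient 3, remainder 76
167 ÷ 76 → quotient 2, remainder 15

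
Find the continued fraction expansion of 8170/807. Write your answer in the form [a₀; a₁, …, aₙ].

8170 = 10·807 + 100, so a_0 = 10
807 = 8·100 + 7, so a_1 = 8
100 = 14·7 + 2, so a_2 = 14
7 = 3·2 + 1, so a_3 = 3
2 = 2·1 + 0, so a_4 = 2

[10; 8, 14, 3, 2]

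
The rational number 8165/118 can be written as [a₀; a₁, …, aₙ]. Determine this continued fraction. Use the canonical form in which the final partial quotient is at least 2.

[69; 5, 7, 1, 2]

Repeatedly divide and take the remainder:
⌊8165/118⌋ = 69, remainder 23
⌊118/23⌋ = 5, remainder 3
⌊23/3⌋ = 7, remainder 2
⌊3/2⌋ = 1, remainder 1
⌊2/1⌋ = 2, remainder 0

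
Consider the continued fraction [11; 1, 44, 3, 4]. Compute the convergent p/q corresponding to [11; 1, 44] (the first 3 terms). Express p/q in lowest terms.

Start with 44.
1 + 1/(44/1) = 1 + 1/44 = 45/44
11 + 1/(45/44) = 11 + 44/45 = 539/45

539/45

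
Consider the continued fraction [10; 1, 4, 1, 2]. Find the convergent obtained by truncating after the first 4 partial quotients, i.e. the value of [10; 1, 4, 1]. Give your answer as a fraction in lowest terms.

Start with 1.
4 + 1/(1/1) = 4 + 1/1 = 5/1
1 + 1/(5/1) = 1 + 1/5 = 6/5
10 + 1/(6/5) = 10 + 5/6 = 65/6

65/6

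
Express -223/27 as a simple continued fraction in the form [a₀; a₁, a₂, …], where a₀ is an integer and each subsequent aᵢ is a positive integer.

[-9; 1, 2, 1, 6]

⌊-223/27⌋ = -9, remainder 20
⌊27/20⌋ = 1, remainder 7
⌊20/7⌋ = 2, remainder 6
⌊7/6⌋ = 1, remainder 1
⌊6/1⌋ = 6, remainder 0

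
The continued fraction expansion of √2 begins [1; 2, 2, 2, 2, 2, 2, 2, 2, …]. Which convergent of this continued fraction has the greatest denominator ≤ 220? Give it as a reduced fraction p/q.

239/169

List convergents until the denominator exceeds the bound:
a_0 = 1: 1/1  (≤ bound)
a_1 = 2: 3/2  (≤ bound)
a_2 = 2: 7/5  (≤ bound)
a_3 = 2: 17/12  (≤ bound)
a_4 = 2: 41/29  (≤ bound)
a_5 = 2: 99/70  (≤ bound)
a_6 = 2: 239/169  (≤ bound)
a_7 = 2: 577/408  (> 220, stop)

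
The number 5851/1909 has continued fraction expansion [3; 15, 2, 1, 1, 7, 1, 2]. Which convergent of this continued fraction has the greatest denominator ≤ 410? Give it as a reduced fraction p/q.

a_0 = 3: 3/1  (≤ bound)
a_1 = 15: 46/15  (≤ bound)
a_2 = 2: 95/31  (≤ bound)
a_3 = 1: 141/46  (≤ bound)
a_4 = 1: 236/77  (≤ bound)
a_5 = 7: 1793/585  (> 410, stop)

236/77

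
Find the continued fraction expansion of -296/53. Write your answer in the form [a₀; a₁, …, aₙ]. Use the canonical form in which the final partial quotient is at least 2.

Run the Euclidean algorithm, recording each quotient:
⌊-296/53⌋ = -6, remainder 22
⌊53/22⌋ = 2, remainder 9
⌊22/9⌋ = 2, remainder 4
⌊9/4⌋ = 2, remainder 1
⌊4/1⌋ = 4, remainder 0

[-6; 2, 2, 2, 4]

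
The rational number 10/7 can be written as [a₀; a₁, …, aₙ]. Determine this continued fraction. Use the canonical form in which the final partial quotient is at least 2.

[1; 2, 3]

10 ÷ 7 → quotient 1, remainder 3
7 ÷ 3 → quotient 2, remainder 1
3 ÷ 1 → quotient 3, remainder 0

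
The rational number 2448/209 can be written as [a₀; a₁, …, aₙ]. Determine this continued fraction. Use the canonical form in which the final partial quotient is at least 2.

[11; 1, 2, 2, 14, 2]

2448 = 11·209 + 149, so a_0 = 11
209 = 1·149 + 60, so a_1 = 1
149 = 2·60 + 29, so a_2 = 2
60 = 2·29 + 2, so a_3 = 2
29 = 14·2 + 1, so a_4 = 14
2 = 2·1 + 0, so a_5 = 2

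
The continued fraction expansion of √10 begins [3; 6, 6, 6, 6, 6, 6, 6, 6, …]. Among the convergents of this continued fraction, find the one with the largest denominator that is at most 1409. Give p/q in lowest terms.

4443/1405

a_0 = 3: 3/1  (≤ bound)
a_1 = 6: 19/6  (≤ bound)
a_2 = 6: 117/37  (≤ bound)
a_3 = 6: 721/228  (≤ bound)
a_4 = 6: 4443/1405  (≤ bound)
a_5 = 6: 27379/8658  (> 1409, stop)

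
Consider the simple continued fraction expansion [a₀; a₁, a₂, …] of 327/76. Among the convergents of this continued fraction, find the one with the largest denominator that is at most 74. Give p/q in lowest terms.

142/33

a_0 = 4: 4/1  (≤ bound)
a_1 = 3: 13/3  (≤ bound)
a_2 = 3: 43/10  (≤ bound)
a_3 = 3: 142/33  (≤ bound)
a_4 = 2: 327/76  (> 74, stop)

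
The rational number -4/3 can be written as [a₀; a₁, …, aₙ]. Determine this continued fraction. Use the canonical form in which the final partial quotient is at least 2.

[-2; 1, 2]

-4 = -2·3 + 2, so a_0 = -2
3 = 1·2 + 1, so a_1 = 1
2 = 2·1 + 0, so a_2 = 2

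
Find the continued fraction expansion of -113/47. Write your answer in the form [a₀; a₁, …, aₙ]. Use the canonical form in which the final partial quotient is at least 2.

-113 = -3·47 + 28, so a_0 = -3
47 = 1·28 + 19, so a_1 = 1
28 = 1·19 + 9, so a_2 = 1
19 = 2·9 + 1, so a_3 = 2
9 = 9·1 + 0, so a_4 = 9

[-3; 1, 1, 2, 9]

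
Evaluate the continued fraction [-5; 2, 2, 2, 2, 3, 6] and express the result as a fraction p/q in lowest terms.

a_0 = -5: -5/1
a_1 = 2: -9/2
a_2 = 2: -23/5
a_3 = 2: -55/12
a_4 = 2: -133/29
a_5 = 3: -454/99
a_6 = 6: -2857/623

-2857/623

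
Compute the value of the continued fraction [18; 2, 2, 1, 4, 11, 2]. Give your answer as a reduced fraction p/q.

14242/773

Use the convergent recurrence hₖ = aₖ·hₖ₋₁ + hₖ₋₂ (and likewise for the denominators kₖ):
a_0 = 18: 18/1
a_1 = 2: 37/2
a_2 = 2: 92/5
a_3 = 1: 129/7
a_4 = 4: 608/33
a_5 = 11: 6817/370
a_6 = 2: 14242/773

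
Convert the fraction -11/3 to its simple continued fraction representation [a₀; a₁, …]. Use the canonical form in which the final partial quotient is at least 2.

[-4; 3]

Repeatedly divide and take the remainder:
-11 = -4·3 + 1, so a_0 = -4
3 = 3·1 + 0, so a_1 = 3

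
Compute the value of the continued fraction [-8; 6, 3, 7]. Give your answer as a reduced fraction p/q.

-1090/139

Compute successive convergents:
a_0 = -8: -8/1
a_1 = 6: -47/6
a_2 = 3: -149/19
a_3 = 7: -1090/139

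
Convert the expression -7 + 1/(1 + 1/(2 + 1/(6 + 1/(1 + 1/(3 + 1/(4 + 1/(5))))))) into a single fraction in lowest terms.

-11972/1895

Use the convergent recurrence hₖ = aₖ·hₖ₋₁ + hₖ₋₂ (and likewise for the denominators kₖ):
a_0 = -7: -7/1
a_1 = 1: -6/1
a_2 = 2: -19/3
a_3 = 6: -120/19
a_4 = 1: -139/22
a_5 = 3: -537/85
a_6 = 4: -2287/362
a_7 = 5: -11972/1895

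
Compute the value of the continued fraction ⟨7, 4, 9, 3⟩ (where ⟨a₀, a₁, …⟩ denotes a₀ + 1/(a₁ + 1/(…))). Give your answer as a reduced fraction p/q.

833/115

a_0 = 7: 7/1
a_1 = 4: 29/4
a_2 = 9: 268/37
a_3 = 3: 833/115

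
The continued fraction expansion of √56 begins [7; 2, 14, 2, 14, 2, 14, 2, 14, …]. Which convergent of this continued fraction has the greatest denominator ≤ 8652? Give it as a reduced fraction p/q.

List convergents until the denominator exceeds the bound:
a_0 = 7: 7/1  (≤ bound)
a_1 = 2: 15/2  (≤ bound)
a_2 = 14: 217/29  (≤ bound)
a_3 = 2: 449/60  (≤ bound)
a_4 = 14: 6503/869  (≤ bound)
a_5 = 2: 13455/1798  (≤ bound)
a_6 = 14: 194873/26041  (> 8652, stop)

13455/1798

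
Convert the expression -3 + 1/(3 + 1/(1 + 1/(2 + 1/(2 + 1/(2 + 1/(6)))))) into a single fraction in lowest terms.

Compute successive convergents:
a_0 = -3: -3/1
a_1 = 3: -8/3
a_2 = 1: -11/4
a_3 = 2: -30/11
a_4 = 2: -71/26
a_5 = 2: -172/63
a_6 = 6: -1103/404

-1103/404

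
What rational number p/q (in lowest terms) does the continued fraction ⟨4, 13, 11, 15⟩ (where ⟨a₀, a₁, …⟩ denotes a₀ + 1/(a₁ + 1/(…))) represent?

Start with 15.
11 + 1/(15/1) = 11 + 1/15 = 166/15
13 + 1/(166/15) = 13 + 15/166 = 2173/166
4 + 1/(2173/166) = 4 + 166/2173 = 8858/2173

8858/2173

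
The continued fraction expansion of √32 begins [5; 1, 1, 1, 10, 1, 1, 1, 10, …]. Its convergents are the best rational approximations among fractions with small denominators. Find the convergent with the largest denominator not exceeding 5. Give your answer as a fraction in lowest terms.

a_0 = 5: 5/1  (≤ bound)
a_1 = 1: 6/1  (≤ bound)
a_2 = 1: 11/2  (≤ bound)
a_3 = 1: 17/3  (≤ bound)
a_4 = 10: 181/32  (> 5, stop)

17/3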